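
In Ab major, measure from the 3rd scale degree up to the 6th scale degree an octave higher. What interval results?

perfect 11th

Spelling Ab major: Ab Bb C Db Eb F G.
3rd scale degree = C; 6th degree (up an octave) = F.
From C to F is 17 semitones, exactly the perfect eleventh.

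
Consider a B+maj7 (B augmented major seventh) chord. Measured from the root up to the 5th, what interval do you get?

B+maj7: B D# F## A#.
So we need the interval from B up to F##.
5 letter names make it a fifth; at 8 semitones (a half step wider than perfect) the quality is augmented.

augmented 5th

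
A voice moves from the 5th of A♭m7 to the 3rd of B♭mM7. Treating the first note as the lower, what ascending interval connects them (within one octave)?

minor seventh

A♭m7 has E♭ as its 5th, and B♭mM7 has D♭ as its 3rd.
7 letter names make it a seventh; at 10 semitones (a half step narrower than major) the quality is minor.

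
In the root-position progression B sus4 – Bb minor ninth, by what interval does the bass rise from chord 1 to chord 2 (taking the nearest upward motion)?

diminished octave

The roots are B and Bb.
8 letter names make it an octave; at 11 semitones (a half step narrower than perfect) the quality is diminished.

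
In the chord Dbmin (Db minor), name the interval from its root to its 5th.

Dbmin: Db Fb Ab.
Root = Db; 5th = Ab.
Counting 5 letters and 7 half steps from Db gives a perfect fifth.

perfect fifth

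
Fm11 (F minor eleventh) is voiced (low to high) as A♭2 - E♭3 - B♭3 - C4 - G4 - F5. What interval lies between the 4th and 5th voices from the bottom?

P5

Those voices are C4 and G4.
C up to G spans 5 letter names and 7 semitones — a perfect fifth.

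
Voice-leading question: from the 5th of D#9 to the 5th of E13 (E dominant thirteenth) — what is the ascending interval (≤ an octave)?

The 5th of D#9 is A#; the 5th of E13 (E dominant thirteenth) is B.
From A# to B: 1 semitone over a second = minor.

minor second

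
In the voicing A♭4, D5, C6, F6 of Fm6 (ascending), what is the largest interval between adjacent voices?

minor seventh

Adjacent intervals: A♭4→D5 = augmented fourth; D5→C6 = minor seventh; C6→F6 = perfect fourth.
The largest is D5 to C6, a minor seventh (10 semitones).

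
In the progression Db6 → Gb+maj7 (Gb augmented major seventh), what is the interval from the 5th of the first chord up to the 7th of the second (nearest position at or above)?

Db6 has Ab as its 5th, and Gb+maj7 (Gb augmented major seventh) has F as its 7th.
From Ab to F is 9 semitones, exactly the major sixth.

M6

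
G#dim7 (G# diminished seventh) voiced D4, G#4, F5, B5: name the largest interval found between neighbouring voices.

diminished seventh

Adjacent intervals: D4→G#4 = augmented fourth; G#4→F5 = diminished seventh; F5→B5 = augmented fourth.
The largest is G#4 to F5, a diminished seventh (9 semitones).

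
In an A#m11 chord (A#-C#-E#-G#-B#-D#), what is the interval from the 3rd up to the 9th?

major seventh

3rd = C#; 9th = B#.
Counting 7 letters and 11 half steps from C# gives a major seventh.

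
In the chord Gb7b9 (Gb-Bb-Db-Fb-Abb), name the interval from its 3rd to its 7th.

So we need the interval from Bb up to Fb.
5 letter names make it a fifth; at 6 semitones (a half step narrower than perfect) the quality is diminished.
This 3–7 tritone is the characteristic tension at the heart of the dominant sound.

d5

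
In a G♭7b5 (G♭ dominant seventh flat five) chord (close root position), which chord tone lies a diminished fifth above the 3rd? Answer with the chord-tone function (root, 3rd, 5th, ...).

7th

The chord tones of G♭7b5 (G♭ dominant seventh flat five) are G♭-B♭-D𝄫-F♭.
The 3rd is B♭. A diminished fifth above B♭ is F♭.
F♭ is the chord's 7th.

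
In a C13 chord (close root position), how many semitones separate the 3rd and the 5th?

The chord tones of C dominant thirteenth are C E G Bb D A.
E to G is a minor third: 3 semitones.

3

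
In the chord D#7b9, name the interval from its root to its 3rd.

major third

D#7b9 is spelled D#, F##, A#, C#, E.
Root = D#; 3rd = F##.
Counting 3 letters and 4 half steps from D# gives a major third.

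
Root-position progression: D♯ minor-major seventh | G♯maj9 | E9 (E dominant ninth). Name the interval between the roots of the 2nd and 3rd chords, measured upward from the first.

The roots are G♯ and E.
6 letter names make it a sixth; at 8 semitones (a half step narrower than major) the quality is minor.

minor sixth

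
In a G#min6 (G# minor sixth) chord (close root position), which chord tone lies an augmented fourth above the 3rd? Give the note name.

Spelling the chord: G# B D# E#.
The 3rd is B. An augmented fourth above B is E#.
E# is the chord's 6th.

E#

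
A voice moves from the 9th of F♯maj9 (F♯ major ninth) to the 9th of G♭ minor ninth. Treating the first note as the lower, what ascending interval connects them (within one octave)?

F♯maj9 (F♯ major ninth) has G♯ as its 9th, and G♭ minor ninth has A♭ as its 9th.
G♯ up to A♭ is 0 semitones, a whole step narrower than a major second, so the interval is diminished.

diminished second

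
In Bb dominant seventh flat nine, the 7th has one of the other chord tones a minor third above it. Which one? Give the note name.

Cb

The chord tones of Bb7b9 (Bb dominant seventh flat nine) are Bb, D, F, Ab, Cb.
The 7th is Ab. A minor third above Ab is Cb.
Cb is the chord's 9th.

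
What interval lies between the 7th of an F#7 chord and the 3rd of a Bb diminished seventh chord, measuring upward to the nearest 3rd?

diminished seventh

The 7th of F#7 is E; the 3rd of Bb diminished seventh is Db.
E up to Db is 9 semitones, a whole step narrower than a major seventh, so the interval is diminished.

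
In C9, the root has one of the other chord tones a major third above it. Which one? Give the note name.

E

Spelling the chord: C-E-G-B♭-D.
The root is C. A major third above C is E.
E is the chord's 3rd.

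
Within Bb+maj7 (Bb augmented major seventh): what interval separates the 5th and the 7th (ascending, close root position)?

Bb augmented major seventh: Bb, D, F#, A.
So we need the interval from F# up to A.
F# up to A is 3 semitones, a half step narrower than a major third, so the interval is minor.

m3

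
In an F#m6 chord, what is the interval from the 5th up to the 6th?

Spelling the chord: F# A C# D#.
That puts C# below D#.
From C# to D# is 2 semitones, exactly the major second.

major 2nd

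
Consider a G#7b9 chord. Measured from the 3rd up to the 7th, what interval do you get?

d5

G#7b9 is spelled G#–B#–D#–F#–A.
So we need the interval from B# up to F#.
5 letter names make it a fifth; at 6 semitones (a half step narrower than perfect) the quality is diminished.
That tritone between 3rd and 7th is what gives the dominant seventh its pull toward resolution.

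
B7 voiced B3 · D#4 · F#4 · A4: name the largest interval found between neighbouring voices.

major 3rd

Adjacent intervals: B3→D#4 = major third; D#4→F#4 = minor third; F#4→A4 = minor third.
The largest is B3 to D#4, a major third (4 semitones).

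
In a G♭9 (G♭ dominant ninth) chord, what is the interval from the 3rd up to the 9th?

minor seventh

G♭9 is spelled G♭–B♭–D♭–F♭–A♭.
So we need the interval from B♭ up to A♭.
From B♭ to A♭: 10 semitones over a seventh = minor.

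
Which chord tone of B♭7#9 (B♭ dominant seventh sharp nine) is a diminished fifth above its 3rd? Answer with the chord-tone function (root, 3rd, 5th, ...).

7th

The chord tones of B♭7#9 are B♭, D, F, A♭, C♯.
The 3rd is D. A diminished fifth above D is A♭.
A♭ is the chord's 7th.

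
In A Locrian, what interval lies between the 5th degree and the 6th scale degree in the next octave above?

Spelling A Locrian: A B♭ C D E♭ F G.
5th degree = E♭; 6th degree (up an octave) = F.
Counting 9 letters and 14 half steps from E♭ gives a major ninth.

major ninth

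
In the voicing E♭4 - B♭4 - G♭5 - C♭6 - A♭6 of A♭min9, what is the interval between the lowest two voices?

perfect 5th

Those voices are E♭4 and B♭4.
Counting 5 letters and 7 half steps from E♭ gives a perfect fifth.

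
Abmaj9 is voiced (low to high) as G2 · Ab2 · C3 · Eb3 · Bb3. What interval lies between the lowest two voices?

Those voices are G2 and Ab2.
2 letter names make it a second; at 1 semitone (a half step narrower than major) the quality is minor.

m2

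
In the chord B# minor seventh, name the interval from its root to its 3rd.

minor third

Spelling the chord: B#, D#, F##, A#.
Root = B#; 3rd = D#.
From B# to D#: 3 semitones over a third = minor.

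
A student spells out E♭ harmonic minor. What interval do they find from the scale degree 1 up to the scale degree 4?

perfect fourth

Spelling E♭ harmonic minor: E♭ F G♭ A♭ B♭ C♭ D.
Scale degree 1 = E♭; scale degree 4 = A♭.
E♭ up to A♭ spans 4 letter names and 5 semitones — a perfect fourth.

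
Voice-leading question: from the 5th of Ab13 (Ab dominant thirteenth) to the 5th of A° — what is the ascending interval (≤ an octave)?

P1

The 5th of Ab13 (Ab dominant thirteenth) is Eb; the 5th of A° is Eb.
From Eb to Eb is 0 semitones, exactly the perfect unison.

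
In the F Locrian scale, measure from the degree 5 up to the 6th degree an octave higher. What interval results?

major ninth

F locrian: F G♭ A♭ B♭ C♭ D♭ E♭.
Degree 5 = C♭; 6th degree (up an octave) = D♭.
Counting 9 letters and 14 half steps from C♭ gives a major ninth.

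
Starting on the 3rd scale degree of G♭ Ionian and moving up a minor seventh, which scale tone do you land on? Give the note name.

The scale is G♭ A♭ B♭ C♭ D♭ E♭ F.
The 3rd scale degree is B♭; a minor seventh above that is A♭ — scale degree 2.

Ab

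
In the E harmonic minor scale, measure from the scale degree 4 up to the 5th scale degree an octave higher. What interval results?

Spelling the E harmonic minor scale: E F# G A B C D#.
So we need the interval from A up to B.
Counting 9 letters and 14 half steps from A gives a major ninth.

major 9th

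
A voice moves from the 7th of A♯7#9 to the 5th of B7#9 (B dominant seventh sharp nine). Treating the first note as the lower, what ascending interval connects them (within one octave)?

minor 7th

The 7th of A♯7#9 is G♯; the 5th of B7#9 (B dominant seventh sharp nine) is F♯.
G♯ up to F♯ is 10 semitones, a half step narrower than a major seventh, so the interval is minor.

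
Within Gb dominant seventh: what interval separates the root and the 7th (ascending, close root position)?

Gb7 (Gb dominant seventh) is spelled Gb-Bb-Db-Fb.
That puts Gb below Fb.
From Gb to Fb: 10 semitones over a seventh = minor.

minor 7th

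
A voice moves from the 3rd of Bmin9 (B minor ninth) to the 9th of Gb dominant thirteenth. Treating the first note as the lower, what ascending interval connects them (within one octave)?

The 3rd of Bmin9 (B minor ninth) is D; the 9th of Gb dominant thirteenth is Ab.
From D to Ab: 6 semitones over a fifth = diminished.

d5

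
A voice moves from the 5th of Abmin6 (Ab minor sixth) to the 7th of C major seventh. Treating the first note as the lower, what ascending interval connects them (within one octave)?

augmented 5th

The 5th of Abmin6 (Ab minor sixth) is Eb; the 7th of C major seventh is B.
Eb up to B is 8 semitones, a half step wider than a perfect fifth, so the interval is augmented.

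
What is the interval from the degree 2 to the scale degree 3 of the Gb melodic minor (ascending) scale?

Spelling the Gb melodic minor (ascending) scale: Gb Ab Bbb Cb Db Eb F.
The degree 2 is Ab and the degree 3 is Bbb.
From Ab to Bbb: 1 semitone over a second = minor.

minor 2nd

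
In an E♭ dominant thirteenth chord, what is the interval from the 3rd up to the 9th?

E♭13 (E♭ dominant thirteenth): E♭ G B♭ D♭ F C.
3rd = G; 9th = F.
From G to F: 10 semitones over a seventh = minor.

minor seventh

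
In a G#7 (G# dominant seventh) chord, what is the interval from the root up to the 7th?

G# dominant seventh: G#–B#–D#–F#.
The root is G# and the 7th is F#.
G# up to F# is 10 semitones, a half step narrower than a major seventh, so the interval is minor.

minor seventh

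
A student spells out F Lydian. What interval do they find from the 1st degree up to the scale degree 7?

The scale runs F G A B C D E.
1st degree = F; 7th scale degree = E.
From F to E is 11 semitones, exactly the major seventh.

major 7th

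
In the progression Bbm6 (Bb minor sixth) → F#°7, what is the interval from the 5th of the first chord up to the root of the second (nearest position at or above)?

augmented unison

Bbm6 (Bb minor sixth) has F as its 5th, and F#°7 has F# as its root.
F up to F# is 1 semitone, a half step wider than a perfect unison, so the interval is augmented.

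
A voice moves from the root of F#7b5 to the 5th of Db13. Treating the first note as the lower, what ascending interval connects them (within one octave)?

The root of F#7b5 is F#; the 5th of Db13 is Ab.
3 letter names make it a third; at 2 semitones (a whole step narrower than major) the quality is diminished.

diminished third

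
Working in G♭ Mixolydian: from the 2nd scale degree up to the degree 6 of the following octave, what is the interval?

perfect 12th

The scale runs G♭ A♭ B♭ C♭ D♭ E♭ F♭.
So we need the interval from A♭ up to E♭.
From A♭ to E♭ is 19 semitones, exactly the perfect twelfth.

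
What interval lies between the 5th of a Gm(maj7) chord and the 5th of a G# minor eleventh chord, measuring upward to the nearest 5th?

augmented unison

Gm(maj7) has D as its 5th, and G# minor eleventh has D# as its 5th.
From D to D#: 1 semitone over a unison = augmented.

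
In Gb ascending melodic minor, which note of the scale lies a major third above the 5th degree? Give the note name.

F

The scale is Gb Ab Bbb Cb Db Eb F.
The 5th degree is Db; a major third above that is F — scale degree 7.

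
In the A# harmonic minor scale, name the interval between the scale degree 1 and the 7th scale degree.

The scale runs A# B# C# D# E# F# G##.
Scale degree 1 = A#; degree 7 = G##.
A# up to G## spans 7 letter names and 11 semitones — a major seventh.

major seventh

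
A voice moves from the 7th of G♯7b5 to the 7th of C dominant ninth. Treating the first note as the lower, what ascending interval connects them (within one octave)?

The 7th of G♯7b5 is F♯; the 7th of C dominant ninth is B♭.
4 letter names make it a fourth; at 4 semitones (a half step narrower than perfect) the quality is diminished.

diminished fourth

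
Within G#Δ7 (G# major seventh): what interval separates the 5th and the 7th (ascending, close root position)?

M3

Spelling the chord: G#-B#-D#-F##.
The 5th is D# and the 7th is F##.
D# up to F## spans 3 letter names and 4 semitones — a major third.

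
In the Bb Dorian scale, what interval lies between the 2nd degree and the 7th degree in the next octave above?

Bb dorian: Bb C Db Eb F G Ab.
That puts C below Ab.
From C to Ab: 20 semitones over a thirteenth = minor.

minor thirteenth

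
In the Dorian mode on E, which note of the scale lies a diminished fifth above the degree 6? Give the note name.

G

The scale is E F♯ G A B C♯ D.
The degree 6 is C♯; a diminished fifth above that is G — scale degree 3.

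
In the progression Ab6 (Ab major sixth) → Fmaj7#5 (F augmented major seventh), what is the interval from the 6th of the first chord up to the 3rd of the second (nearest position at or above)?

Ab6 (Ab major sixth) has F as its 6th, and Fmaj7#5 (F augmented major seventh) has A as its 3rd.
F up to A spans 3 letter names and 4 semitones — a major third.

major third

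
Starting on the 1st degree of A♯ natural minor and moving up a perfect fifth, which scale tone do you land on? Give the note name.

The scale is A♯ B♯ C♯ D♯ E♯ F♯ G♯.
The 1st degree is A♯; a perfect fifth above that is E♯ — scale degree 5.

E#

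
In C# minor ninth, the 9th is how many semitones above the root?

C#m9: C#, E, G#, B, D#.
C# to D# is a major ninth: 14 semitones.

14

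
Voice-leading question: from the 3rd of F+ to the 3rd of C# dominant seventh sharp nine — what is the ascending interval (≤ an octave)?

The 3rd of F+ is A; the 3rd of C# dominant seventh sharp nine is E#.
From A to E#: 8 semitones over a fifth = augmented.

augmented fifth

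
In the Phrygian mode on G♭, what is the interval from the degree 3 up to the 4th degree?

major 2nd

Spelling the Phrygian mode on G♭: G♭ A𝄫 B𝄫 C♭ D♭ E𝄫 F♭.
Degree 3 = B𝄫; degree 4 = C♭.
Counting 2 letters and 2 half steps from B𝄫 gives a major second.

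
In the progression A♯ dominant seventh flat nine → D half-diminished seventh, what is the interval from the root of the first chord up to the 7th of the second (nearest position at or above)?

The root of A♯ dominant seventh flat nine is A♯; the 7th of D half-diminished seventh is C.
A♯ up to C is 2 semitones, a whole step narrower than a major third, so the interval is diminished.

diminished 3rd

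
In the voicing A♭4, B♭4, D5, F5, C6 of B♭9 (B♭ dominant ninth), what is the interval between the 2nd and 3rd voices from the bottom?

major 3rd

Those voices are B♭4 and D5.
B♭ up to D spans 3 letter names and 4 semitones — a major third.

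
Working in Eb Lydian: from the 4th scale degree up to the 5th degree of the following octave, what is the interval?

m9

The scale runs Eb F G A Bb C D.
The 4th scale degree is A and the 5th scale degree (up an octave) is Bb.
A up to Bb is 13 semitones, a half step narrower than a major ninth, so the interval is minor.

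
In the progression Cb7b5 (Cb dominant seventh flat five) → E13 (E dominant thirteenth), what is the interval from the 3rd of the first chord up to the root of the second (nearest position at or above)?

Cb7b5 (Cb dominant seventh flat five) has Eb as its 3rd, and E13 (E dominant thirteenth) has E as its root.
Eb up to E is 1 semitone, a half step wider than a perfect unison, so the interval is augmented.

augmented unison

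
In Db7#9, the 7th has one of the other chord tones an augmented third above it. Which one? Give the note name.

E

Db7#9 is spelled Db–F–Ab–Cb–E.
The 7th is Cb. An augmented third above Cb is E.
E is the chord's 9th.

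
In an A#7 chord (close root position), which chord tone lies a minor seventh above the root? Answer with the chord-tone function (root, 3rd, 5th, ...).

The chord tones of A#7 are A#, C##, E#, G#.
The root is A#. A minor seventh above A# is G#.
G# is the chord's 7th.

7th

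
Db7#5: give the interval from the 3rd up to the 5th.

Dbaug7 (Db augmented seventh): Db–F–A–Cb.
That puts F below A.
Counting 3 letters and 4 half steps from F gives a major third.

major third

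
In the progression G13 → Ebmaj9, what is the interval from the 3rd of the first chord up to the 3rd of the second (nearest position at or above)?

minor sixth

G13 has B as its 3rd, and Ebmaj9 has G as its 3rd.
6 letter names make it a sixth; at 8 semitones (a half step narrower than major) the quality is minor.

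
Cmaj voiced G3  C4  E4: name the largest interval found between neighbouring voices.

Adjacent intervals: G3→C4 = perfect fourth; C4→E4 = major third.
The largest is G3 to C4, a perfect fourth (5 semitones).

perfect fourth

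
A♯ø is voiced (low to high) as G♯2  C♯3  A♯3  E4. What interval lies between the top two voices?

diminished fifth

Those voices are A♯3 and E4.
A♯ up to E is 6 semitones, a half step narrower than a perfect fifth, so the interval is diminished.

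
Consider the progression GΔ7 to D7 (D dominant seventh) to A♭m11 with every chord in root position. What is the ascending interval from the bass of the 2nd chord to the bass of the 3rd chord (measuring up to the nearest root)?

diminished fifth

The roots are D and A♭.
From D to A♭: 6 semitones over a fifth = diminished.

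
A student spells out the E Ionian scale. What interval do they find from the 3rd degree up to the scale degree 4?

minor second

E major: E F# G# A B C# D#.
So we need the interval from G# up to A.
From G# to A: 1 semitone over a second = minor.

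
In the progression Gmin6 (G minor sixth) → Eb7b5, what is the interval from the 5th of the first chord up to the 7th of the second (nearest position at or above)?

diminished octave

The 5th of Gmin6 (G minor sixth) is D; the 7th of Eb7b5 is Db.
From D to Db: 11 semitones over an octave = diminished.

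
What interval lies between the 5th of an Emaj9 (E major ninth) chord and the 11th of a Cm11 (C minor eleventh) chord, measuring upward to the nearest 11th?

diminished fifth

The 5th of Emaj9 (E major ninth) is B; the 11th of Cm11 (C minor eleventh) is F.
5 letter names make it a fifth; at 6 semitones (a half step narrower than perfect) the quality is diminished.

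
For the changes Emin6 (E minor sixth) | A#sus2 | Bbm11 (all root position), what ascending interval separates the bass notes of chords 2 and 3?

The roots are A# and Bb.
A# up to Bb is 0 semitones, a whole step narrower than a major second, so the interval is diminished.

diminished 2nd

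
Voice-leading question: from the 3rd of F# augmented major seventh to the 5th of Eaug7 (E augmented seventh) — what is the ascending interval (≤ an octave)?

F# augmented major seventh has A# as its 3rd, and Eaug7 (E augmented seventh) has B# as its 5th.
Counting 2 letters and 2 half steps from A# gives a major second.

major 2nd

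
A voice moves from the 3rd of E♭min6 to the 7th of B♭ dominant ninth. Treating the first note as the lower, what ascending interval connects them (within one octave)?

The 3rd of E♭min6 is G♭; the 7th of B♭ dominant ninth is A♭.
G♭ up to A♭ spans 2 letter names and 2 semitones — a major second.

major second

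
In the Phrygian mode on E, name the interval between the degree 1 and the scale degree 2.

minor 2nd

The scale runs E F G A B C D.
The degree 1 is E and the degree 2 is F.
From E to F: 1 semitone over a second = minor.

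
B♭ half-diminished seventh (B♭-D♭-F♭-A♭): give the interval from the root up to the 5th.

diminished fifth

Root = B♭; 5th = F♭.
From B♭ to F♭: 6 semitones over a fifth = diminished.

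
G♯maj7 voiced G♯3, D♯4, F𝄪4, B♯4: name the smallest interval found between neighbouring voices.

major third

Adjacent intervals: G♯3→D♯4 = perfect fifth; D♯4→F𝄪4 = major third; F𝄪4→B♯4 = perfect fourth.
The smallest is D♯4 to F𝄪4, a major third (4 semitones).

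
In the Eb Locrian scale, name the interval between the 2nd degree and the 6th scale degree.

perfect 5th

The scale runs Eb Fb Gb Ab Bbb Cb Db.
That puts Fb below Cb.
From Fb to Cb is 7 semitones, exactly the perfect fifth.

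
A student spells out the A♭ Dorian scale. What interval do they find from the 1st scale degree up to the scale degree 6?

major sixth

The scale runs A♭ B♭ C♭ D♭ E♭ F G♭.
1st scale degree = A♭; scale degree 6 = F.
Counting 6 letters and 9 half steps from A♭ gives a major sixth.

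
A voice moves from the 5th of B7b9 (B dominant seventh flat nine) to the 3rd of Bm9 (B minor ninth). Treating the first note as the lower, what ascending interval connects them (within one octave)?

m6

The 5th of B7b9 (B dominant seventh flat nine) is F#; the 3rd of Bm9 (B minor ninth) is D.
From F# to D: 8 semitones over a sixth = minor.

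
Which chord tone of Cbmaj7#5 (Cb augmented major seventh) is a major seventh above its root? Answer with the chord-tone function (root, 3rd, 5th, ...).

Cbmaj7#5 is spelled Cb, Eb, G, Bb.
The root is Cb. A major seventh above Cb is Bb.
Bb is the chord's 7th.

7th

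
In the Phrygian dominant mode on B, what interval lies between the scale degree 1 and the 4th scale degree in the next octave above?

perfect eleventh

The scale runs B C D# E F# G A.
The scale degree 1 is B and the scale degree 4 (up an octave) is E.
B up to E spans 11 letter names and 17 semitones — a perfect eleventh.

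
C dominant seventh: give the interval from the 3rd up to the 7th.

diminished 5th

C7 is spelled C, E, G, Bb.
3rd = E; 7th = Bb.
From E to Bb: 6 semitones over a fifth = diminished.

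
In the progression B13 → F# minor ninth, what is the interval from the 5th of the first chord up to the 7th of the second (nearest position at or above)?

minor seventh

The 5th of B13 is F#; the 7th of F# minor ninth is E.
From F# to E: 10 semitones over a seventh = minor.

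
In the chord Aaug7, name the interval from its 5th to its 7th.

The chord tones of A augmented seventh are A-C♯-E♯-G.
So we need the interval from E♯ up to G.
3 letter names make it a third; at 2 semitones (a whole step narrower than major) the quality is diminished.

diminished third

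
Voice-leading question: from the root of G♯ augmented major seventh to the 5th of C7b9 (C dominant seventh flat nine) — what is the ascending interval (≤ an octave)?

The root of G♯ augmented major seventh is G♯; the 5th of C7b9 (C dominant seventh flat nine) is G.
From G♯ to G: 11 semitones over an octave = diminished.

diminished octave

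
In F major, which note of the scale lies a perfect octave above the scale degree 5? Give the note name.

C

The scale is F G A Bb C D E.
The scale degree 5 is C; a perfect octave above that is C — scale degree 5.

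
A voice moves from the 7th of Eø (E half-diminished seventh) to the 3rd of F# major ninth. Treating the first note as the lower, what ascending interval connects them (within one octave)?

augmented 5th

Eø (E half-diminished seventh) has D as its 7th, and F# major ninth has A# as its 3rd.
D up to A# is 8 semitones, a half step wider than a perfect fifth, so the interval is augmented.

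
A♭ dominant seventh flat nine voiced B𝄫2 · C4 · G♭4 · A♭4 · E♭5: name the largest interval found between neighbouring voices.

Adjacent intervals: B𝄫2→C4 = augmented ninth; C4→G♭4 = diminished fifth; G♭4→A♭4 = major second; A♭4→E♭5 = perfect fifth.
The largest is B𝄫2 to C4, an augmented ninth (15 semitones).

augmented ninth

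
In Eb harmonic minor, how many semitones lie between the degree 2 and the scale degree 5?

5

The scale is Eb F Gb Ab Bb Cb D.
F up to Bb is a perfect fourth — 5 semitones.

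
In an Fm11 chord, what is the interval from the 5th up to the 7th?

m3

The chord tones of Fm11 are F–Ab–C–Eb–G–Bb.
That puts C below Eb.
3 letter names make it a third; at 3 semitones (a half step narrower than major) the quality is minor.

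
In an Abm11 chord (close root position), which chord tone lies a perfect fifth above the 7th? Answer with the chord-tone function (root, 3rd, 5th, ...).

11th

Ab minor eleventh is spelled Ab Cb Eb Gb Bb Db.
The 7th is Gb. A perfect fifth above Gb is Db.
Db is the chord's 11th.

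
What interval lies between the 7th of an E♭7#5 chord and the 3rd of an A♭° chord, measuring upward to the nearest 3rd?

E♭7#5 has D♭ as its 7th, and A♭° has C♭ as its 3rd.
D♭ up to C♭ is 10 semitones, a half step narrower than a major seventh, so the interval is minor.

minor 7th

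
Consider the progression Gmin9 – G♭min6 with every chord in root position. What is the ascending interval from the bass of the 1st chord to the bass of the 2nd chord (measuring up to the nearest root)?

diminished 8th

The roots are G and G♭.
8 letter names make it an octave; at 11 semitones (a half step narrower than perfect) the quality is diminished.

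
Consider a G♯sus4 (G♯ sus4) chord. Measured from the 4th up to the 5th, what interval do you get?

major second

The chord tones of G♯sus4 are G♯, C♯, D♯.
The 4th is C♯ and the 5th is D♯.
Counting 2 letters and 2 half steps from C♯ gives a major second.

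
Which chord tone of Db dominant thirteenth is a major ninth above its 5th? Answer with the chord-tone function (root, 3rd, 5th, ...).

13th

Db13 is spelled Db-F-Ab-Cb-Eb-Bb.
The 5th is Ab. A major ninth above Ab is Bb.
Bb is the chord's 13th.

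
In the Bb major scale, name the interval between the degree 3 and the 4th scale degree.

Bb major: Bb C D Eb F G A.
Degree 3 = D; degree 4 = Eb.
2 letter names make it a second; at 1 semitone (a half step narrower than major) the quality is minor.

minor 2nd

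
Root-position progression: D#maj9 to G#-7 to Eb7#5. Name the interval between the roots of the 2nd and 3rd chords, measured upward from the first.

The roots are G# and Eb.
6 letter names make it a sixth; at 7 semitones (a whole step narrower than major) the quality is diminished.

diminished sixth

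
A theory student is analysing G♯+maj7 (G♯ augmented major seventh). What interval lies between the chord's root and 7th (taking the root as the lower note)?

Spelling the chord: G♯ B♯ D𝄪 F𝄪.
So we need the interval from G♯ up to F𝄪.
G♯ up to F𝄪 spans 7 letter names and 11 semitones — a major seventh.

major seventh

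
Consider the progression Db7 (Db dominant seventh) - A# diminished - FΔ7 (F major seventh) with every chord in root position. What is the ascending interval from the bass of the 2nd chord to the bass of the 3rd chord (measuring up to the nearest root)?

d6

The roots are A# and F.
From A# to F: 7 semitones over a sixth = diminished.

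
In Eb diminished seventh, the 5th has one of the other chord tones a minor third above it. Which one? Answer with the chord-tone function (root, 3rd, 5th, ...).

7th

Ebdim7 is spelled Eb Gb Bbb Dbb.
The 5th is Bbb. A minor third above Bbb is Dbb.
Dbb is the chord's 7th.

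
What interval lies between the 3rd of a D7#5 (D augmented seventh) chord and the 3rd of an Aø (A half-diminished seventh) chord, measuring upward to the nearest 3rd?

The 3rd of D7#5 (D augmented seventh) is F#; the 3rd of Aø (A half-diminished seventh) is C.
5 letter names make it a fifth; at 6 semitones (a half step narrower than perfect) the quality is diminished.

diminished 5th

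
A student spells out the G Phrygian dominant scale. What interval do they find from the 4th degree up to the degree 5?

The scale runs G Ab B C D Eb F.
So we need the interval from C up to D.
Counting 2 letters and 2 half steps from C gives a major second.

major 2nd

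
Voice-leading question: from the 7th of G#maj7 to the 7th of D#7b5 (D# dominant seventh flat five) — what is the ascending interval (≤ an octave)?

diminished fifth

The 7th of G#maj7 is F##; the 7th of D#7b5 (D# dominant seventh flat five) is C#.
5 letter names make it a fifth; at 6 semitones (a half step narrower than perfect) the quality is diminished.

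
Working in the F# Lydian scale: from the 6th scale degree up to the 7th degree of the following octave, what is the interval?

major 9th

The scale runs F# G# A# B# C# D# E#.
So we need the interval from D# up to E#.
Counting 9 letters and 14 half steps from D# gives a major ninth.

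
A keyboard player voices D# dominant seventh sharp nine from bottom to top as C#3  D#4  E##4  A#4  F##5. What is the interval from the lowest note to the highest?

The outer voices are C#3 and F##5.
18 letter names make it a 18th; at 30 semitones (a half step wider than perfect) the quality is augmented.

augmented 18th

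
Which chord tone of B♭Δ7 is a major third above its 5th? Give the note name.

Spelling the chord: B♭, D, F, A.
The 5th is F. A major third above F is A.
A is the chord's 7th.

A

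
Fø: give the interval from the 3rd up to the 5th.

minor 3rd

Spelling the chord: F-Ab-Cb-Eb.
That puts Ab below Cb.
3 letter names make it a third; at 3 semitones (a half step narrower than major) the quality is minor.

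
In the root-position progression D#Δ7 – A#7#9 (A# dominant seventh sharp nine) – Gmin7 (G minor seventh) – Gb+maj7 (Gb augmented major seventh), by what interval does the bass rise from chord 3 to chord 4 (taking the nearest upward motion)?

d8

The roots are G and Gb.
From G to Gb: 11 semitones over an octave = diminished.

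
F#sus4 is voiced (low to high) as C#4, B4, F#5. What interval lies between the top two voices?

Those voices are B4 and F#5.
B up to F# spans 5 letter names and 7 semitones — a perfect fifth.

perfect fifth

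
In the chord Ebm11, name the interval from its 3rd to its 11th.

The chord tones of Ebm11 are Eb Gb Bb Db F Ab.
3rd = Gb; 11th = Ab.
Gb up to Ab spans 9 letter names and 14 semitones — a major ninth.

major ninth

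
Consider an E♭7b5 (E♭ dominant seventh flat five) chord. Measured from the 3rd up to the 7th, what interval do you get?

d5

The chord tones of E♭7b5 are E♭, G, B𝄫, D♭.
The 3rd is G and the 7th is D♭.
From G to D♭: 6 semitones over a fifth = diminished.
This 3–7 tritone is the characteristic tension at the heart of the dominant sound.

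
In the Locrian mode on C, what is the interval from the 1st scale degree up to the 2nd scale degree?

C locrian: C D♭ E♭ F G♭ A♭ B♭.
So we need the interval from C up to D♭.
C up to D♭ is 1 semitone, a half step narrower than a major second, so the interval is minor.

minor 2nd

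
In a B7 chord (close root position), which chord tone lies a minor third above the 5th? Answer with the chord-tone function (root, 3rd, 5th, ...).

7th

Spelling the chord: B, D#, F#, A.
The 5th is F#. A minor third above F# is A.
A is the chord's 7th.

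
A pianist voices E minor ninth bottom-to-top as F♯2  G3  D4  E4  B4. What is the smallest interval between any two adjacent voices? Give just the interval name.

Adjacent intervals: F♯2→G3 = minor ninth; G3→D4 = perfect fifth; D4→E4 = major second; E4→B4 = perfect fifth.
The smallest is D4 to E4, a major second (2 semitones).

major second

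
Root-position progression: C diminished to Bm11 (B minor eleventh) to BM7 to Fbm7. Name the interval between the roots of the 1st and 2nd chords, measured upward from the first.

The roots are C and B.
From C to B is 11 semitones, exactly the major seventh.

M7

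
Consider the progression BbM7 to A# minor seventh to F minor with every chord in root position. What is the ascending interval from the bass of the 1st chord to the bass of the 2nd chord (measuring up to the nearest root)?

augmented seventh

The roots are Bb and A#.
7 letter names make it a seventh; at 12 semitones (a half step wider than major) the quality is augmented.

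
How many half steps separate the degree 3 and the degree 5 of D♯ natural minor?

The scale is D♯ E♯ F♯ G♯ A♯ B C♯.
F♯ up to A♯ is a major third — 4 semitones.

4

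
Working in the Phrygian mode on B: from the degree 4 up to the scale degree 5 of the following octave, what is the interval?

major ninth

B phrygian: B C D E F♯ G A.
So we need the interval from E up to F♯.
Counting 9 letters and 14 half steps from E gives a major ninth.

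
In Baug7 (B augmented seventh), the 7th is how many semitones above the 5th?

B7#5: B, D♯, F𝄪, A.
F𝄪 to A is a diminished third: 2 semitones.

2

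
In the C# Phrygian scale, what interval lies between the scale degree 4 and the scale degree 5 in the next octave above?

Spelling the C# Phrygian scale: C# D E F# G# A B.
Scale degree 4 = F#; degree 5 (up an octave) = G#.
Counting 9 letters and 14 half steps from F# gives a major ninth.

major 9th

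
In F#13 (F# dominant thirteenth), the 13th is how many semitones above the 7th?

The chord tones of F#13 are F#, A#, C#, E, G#, D#.
E to D# is a major seventh: 11 semitones.

11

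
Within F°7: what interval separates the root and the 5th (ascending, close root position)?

diminished 5th

The chord tones of Fdim7 (F diminished seventh) are F, Ab, Cb, Ebb.
That puts F below Cb.
5 letter names make it a fifth; at 6 semitones (a half step narrower than perfect) the quality is diminished.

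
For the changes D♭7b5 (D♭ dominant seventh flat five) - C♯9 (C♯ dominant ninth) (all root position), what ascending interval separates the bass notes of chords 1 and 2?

The roots are D♭ and C♯.
D♭ up to C♯ is 12 semitones, a half step wider than a major seventh, so the interval is augmented.

augmented 7th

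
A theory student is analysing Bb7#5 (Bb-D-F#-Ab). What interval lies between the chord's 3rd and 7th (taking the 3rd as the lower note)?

That puts D below Ab.
From D to Ab: 6 semitones over a fifth = diminished.

diminished fifth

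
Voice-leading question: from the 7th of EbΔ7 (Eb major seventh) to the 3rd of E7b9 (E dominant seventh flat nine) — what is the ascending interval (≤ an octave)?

augmented fourth

The 7th of EbΔ7 (Eb major seventh) is D; the 3rd of E7b9 (E dominant seventh flat nine) is G#.
D up to G# is 6 semitones, a half step wider than a perfect fourth, so the interval is augmented.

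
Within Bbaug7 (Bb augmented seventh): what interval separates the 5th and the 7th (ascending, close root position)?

Spelling the chord: Bb, D, F#, Ab.
The 5th is F# and the 7th is Ab.
3 letter names make it a third; at 2 semitones (a whole step narrower than major) the quality is diminished.

diminished third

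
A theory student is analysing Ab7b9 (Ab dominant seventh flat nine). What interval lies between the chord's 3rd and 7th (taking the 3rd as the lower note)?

diminished fifth

Ab7b9 is spelled Ab–C–Eb–Gb–Bbb.
3rd = C; 7th = Gb.
From C to Gb: 6 semitones over a fifth = diminished.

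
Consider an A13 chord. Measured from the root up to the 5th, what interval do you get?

perfect fifth

A13: A–C#–E–G–B–F#.
The root is A and the 5th is E.
Counting 5 letters and 7 half steps from A gives a perfect fifth.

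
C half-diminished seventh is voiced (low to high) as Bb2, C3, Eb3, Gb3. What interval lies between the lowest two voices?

major second

Those voices are Bb2 and C3.
Bb up to C spans 2 letter names and 2 semitones — a major second.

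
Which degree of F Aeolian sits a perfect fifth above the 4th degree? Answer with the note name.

The scale is F G Ab Bb C Db Eb.
The 4th degree is Bb; a perfect fifth above that is F — scale degree 1.

F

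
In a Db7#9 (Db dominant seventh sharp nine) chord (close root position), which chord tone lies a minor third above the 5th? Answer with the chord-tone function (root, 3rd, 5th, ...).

7th

Db7#9 (Db dominant seventh sharp nine): Db-F-Ab-Cb-E.
The 5th is Ab. A minor third above Ab is Cb.
Cb is the chord's 7th.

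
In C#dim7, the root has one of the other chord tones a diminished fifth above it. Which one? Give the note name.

G

C#dim7 (C# diminished seventh): C# E G Bb.
The root is C#. A diminished fifth above C# is G.
G is the chord's 5th.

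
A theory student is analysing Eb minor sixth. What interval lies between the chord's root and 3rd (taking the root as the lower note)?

Ebmin6: Eb, Gb, Bb, C.
So we need the interval from Eb up to Gb.
3 letter names make it a third; at 3 semitones (a half step narrower than major) the quality is minor.

minor third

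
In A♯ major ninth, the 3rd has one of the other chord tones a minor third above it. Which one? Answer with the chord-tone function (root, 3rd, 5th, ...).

A♯maj9 (A♯ major ninth): A♯, C𝄪, E♯, G𝄪, B♯.
The 3rd is C𝄪. A minor third above C𝄪 is E♯.
E♯ is the chord's 5th.

5th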